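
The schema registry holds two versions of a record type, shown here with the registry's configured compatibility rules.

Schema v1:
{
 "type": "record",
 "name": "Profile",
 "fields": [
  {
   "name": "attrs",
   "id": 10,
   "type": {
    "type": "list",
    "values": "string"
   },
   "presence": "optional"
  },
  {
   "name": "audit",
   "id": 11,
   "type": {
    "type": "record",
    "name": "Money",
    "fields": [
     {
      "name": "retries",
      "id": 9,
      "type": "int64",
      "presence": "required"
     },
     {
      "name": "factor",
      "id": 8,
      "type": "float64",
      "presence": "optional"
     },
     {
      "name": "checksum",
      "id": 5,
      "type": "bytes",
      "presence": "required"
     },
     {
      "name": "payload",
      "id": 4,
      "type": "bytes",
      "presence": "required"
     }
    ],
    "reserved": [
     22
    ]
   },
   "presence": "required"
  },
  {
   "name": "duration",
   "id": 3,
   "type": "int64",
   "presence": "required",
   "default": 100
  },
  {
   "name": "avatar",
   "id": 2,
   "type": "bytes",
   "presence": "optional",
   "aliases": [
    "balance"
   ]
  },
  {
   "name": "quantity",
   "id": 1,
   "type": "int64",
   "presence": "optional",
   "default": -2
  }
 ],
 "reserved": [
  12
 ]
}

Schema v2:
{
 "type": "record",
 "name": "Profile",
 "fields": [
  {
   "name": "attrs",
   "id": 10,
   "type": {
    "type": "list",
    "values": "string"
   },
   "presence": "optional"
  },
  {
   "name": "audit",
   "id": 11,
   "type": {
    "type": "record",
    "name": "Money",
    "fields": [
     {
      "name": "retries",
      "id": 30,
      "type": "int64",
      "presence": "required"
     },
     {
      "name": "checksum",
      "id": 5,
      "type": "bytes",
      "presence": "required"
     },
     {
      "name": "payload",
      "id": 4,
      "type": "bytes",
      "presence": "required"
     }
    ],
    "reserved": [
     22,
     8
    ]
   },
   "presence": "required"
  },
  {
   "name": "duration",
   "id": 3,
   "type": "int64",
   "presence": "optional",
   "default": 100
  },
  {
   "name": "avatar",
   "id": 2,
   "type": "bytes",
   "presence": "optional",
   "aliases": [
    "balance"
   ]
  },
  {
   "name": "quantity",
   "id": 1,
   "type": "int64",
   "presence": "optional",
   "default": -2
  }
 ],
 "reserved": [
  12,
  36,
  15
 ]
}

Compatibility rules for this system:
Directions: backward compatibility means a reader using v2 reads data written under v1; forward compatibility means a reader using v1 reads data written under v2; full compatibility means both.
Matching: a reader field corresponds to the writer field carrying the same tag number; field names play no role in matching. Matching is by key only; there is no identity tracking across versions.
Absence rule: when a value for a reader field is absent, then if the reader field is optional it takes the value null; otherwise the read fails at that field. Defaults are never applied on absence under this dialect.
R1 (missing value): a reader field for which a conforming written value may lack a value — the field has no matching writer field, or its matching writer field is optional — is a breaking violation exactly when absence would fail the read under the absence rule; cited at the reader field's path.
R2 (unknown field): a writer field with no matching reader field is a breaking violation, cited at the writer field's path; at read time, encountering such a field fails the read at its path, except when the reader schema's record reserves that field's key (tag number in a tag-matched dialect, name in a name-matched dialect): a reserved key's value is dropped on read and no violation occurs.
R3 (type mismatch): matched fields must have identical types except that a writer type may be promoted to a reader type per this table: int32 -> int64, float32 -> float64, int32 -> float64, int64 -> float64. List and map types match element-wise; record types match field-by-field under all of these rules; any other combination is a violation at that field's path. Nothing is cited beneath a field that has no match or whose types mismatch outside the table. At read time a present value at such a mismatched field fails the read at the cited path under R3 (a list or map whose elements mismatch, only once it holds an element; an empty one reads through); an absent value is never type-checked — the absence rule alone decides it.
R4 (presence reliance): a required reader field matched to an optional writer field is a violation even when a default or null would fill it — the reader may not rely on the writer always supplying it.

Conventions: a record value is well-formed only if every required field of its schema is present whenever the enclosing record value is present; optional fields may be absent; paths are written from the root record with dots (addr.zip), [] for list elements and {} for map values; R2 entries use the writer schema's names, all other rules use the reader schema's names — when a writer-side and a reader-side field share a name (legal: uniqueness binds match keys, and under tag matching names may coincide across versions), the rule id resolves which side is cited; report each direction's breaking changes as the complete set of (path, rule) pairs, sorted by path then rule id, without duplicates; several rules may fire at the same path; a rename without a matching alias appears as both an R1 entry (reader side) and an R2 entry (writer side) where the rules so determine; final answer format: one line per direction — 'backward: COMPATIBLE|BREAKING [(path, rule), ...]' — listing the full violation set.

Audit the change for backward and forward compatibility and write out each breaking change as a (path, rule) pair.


backward: BREAKING [(audit.retries, R1), (audit.retries, R2)]; forward: BREAKING [(audit.retries, R1), (audit.retries, R2), (duration, R1), (duration, R4)]

each type pair in Profile: writer, then reader
backward pass over Profile, reader schema v2, writer schema v1:
  attrs <- attrs (list<string> -> list<string>, writer optional)
  audit <- audit (Money -> Money, writer required)
  duration <- duration (int64 -> int64, writer required)
  avatar <- avatar (bytes -> bytes, writer optional)
  quantity <- quantity (int64 -> int64, writer optional)
  audit.retries: no writer-side match
  audit.checksum <- audit.checksum (bytes -> bytes, writer required)
  audit.payload <- audit.payload (bytes -> bytes, writer required)
  leftover writer field: audit.retries
  leftover writer field: audit.factor
  violation R1 at audit.retries
  violation R2 at audit.retries
  => 2 violation(s): backward is BREAKING for Profile
forward pass over Profile, reader schema v1, writer schema v2:
  attrs <- attrs (list<string> -> list<string>, writer optional)
  audit <- audit (Money -> Money, writer required)
  duration <- duration (int64 -> int64, writer optional)
  avatar <- avatar (bytes -> bytes, writer optional)
  quantity <- quantity (int64 -> int64, writer optional)
  audit.retries: no writer-side match
  audit.factor: no writer-side match
  audit.checksum <- audit.checksum (bytes -> bytes, writer required)
  audit.payload <- audit.payload (bytes -> bytes, writer required)
  leftover writer field: audit.retries
  violation R1 at audit.retries
  violation R2 at audit.retries
  violation R1 at duration
  violation R4 at duration
  => 4 violation(s): forward is BREAKING for Profile


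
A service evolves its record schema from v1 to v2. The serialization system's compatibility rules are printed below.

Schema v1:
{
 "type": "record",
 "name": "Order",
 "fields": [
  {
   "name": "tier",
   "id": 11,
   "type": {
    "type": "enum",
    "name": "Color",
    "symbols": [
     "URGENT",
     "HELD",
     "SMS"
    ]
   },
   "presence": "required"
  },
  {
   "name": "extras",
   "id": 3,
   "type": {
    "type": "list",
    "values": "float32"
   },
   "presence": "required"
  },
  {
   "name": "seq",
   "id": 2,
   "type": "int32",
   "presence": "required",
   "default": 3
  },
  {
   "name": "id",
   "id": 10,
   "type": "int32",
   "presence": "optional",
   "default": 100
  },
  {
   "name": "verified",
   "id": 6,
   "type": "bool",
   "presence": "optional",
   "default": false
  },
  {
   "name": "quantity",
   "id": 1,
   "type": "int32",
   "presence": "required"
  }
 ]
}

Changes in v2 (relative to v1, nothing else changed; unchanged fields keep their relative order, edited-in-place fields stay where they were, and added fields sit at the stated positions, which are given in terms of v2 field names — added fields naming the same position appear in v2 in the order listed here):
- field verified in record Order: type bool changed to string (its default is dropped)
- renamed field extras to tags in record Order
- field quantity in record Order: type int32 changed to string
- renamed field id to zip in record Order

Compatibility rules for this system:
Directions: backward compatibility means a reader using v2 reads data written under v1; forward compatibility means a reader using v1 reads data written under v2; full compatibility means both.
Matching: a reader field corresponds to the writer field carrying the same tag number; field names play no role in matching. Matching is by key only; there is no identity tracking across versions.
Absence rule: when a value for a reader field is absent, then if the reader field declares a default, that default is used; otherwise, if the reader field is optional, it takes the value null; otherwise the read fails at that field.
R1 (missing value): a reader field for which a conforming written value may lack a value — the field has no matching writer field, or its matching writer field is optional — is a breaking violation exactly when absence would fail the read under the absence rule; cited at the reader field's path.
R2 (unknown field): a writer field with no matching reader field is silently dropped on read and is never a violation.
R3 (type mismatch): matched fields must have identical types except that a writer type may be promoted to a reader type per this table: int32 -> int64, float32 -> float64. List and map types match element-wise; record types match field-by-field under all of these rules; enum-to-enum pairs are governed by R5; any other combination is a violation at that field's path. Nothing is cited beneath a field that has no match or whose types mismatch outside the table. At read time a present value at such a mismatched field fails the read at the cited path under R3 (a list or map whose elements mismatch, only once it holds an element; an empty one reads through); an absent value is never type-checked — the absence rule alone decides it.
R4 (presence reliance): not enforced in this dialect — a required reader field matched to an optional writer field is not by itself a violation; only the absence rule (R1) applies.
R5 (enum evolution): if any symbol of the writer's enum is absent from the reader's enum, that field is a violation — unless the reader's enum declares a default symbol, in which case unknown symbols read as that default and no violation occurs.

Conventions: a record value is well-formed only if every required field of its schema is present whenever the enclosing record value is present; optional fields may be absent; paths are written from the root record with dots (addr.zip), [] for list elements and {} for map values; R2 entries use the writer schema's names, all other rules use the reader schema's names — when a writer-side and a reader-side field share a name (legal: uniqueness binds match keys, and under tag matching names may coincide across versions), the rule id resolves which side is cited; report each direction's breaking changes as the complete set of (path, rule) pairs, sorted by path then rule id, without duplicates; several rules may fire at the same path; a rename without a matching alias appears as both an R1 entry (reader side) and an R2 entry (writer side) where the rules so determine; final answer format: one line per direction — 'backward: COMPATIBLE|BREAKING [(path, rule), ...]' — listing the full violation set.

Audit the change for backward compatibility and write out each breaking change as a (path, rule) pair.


each type pair in Order: writer, then reader
backward on Order — v2 reading data written by v1:
  writer required, Color -> Color: reader tier maps from writer tier
  writer required, list<float32> -> list<float32>: reader tags maps from writer extras
  writer required, int32 -> int32: reader seq maps from writer seq
  writer optional, int32 -> int32: reader zip maps from writer id
  writer optional, bool -> string: reader verified maps from writer verified
  writer required, int32 -> string: reader quantity maps from writer quantity
  rule R3 violated at quantity
  rule R3 violated at verified
  => 2 violation(s): backward is BREAKING for Order
checking off the Order differences that do not matter here:
  renamed field extras to tags in record Order -> fires no rule on Order, leaving the asked answer as it is
  renamed field id to zip in record Order -> fires no rule on Order, leaving the asked answer as it is

backward: BREAKING [(quantity, R3), (verified, R3)]


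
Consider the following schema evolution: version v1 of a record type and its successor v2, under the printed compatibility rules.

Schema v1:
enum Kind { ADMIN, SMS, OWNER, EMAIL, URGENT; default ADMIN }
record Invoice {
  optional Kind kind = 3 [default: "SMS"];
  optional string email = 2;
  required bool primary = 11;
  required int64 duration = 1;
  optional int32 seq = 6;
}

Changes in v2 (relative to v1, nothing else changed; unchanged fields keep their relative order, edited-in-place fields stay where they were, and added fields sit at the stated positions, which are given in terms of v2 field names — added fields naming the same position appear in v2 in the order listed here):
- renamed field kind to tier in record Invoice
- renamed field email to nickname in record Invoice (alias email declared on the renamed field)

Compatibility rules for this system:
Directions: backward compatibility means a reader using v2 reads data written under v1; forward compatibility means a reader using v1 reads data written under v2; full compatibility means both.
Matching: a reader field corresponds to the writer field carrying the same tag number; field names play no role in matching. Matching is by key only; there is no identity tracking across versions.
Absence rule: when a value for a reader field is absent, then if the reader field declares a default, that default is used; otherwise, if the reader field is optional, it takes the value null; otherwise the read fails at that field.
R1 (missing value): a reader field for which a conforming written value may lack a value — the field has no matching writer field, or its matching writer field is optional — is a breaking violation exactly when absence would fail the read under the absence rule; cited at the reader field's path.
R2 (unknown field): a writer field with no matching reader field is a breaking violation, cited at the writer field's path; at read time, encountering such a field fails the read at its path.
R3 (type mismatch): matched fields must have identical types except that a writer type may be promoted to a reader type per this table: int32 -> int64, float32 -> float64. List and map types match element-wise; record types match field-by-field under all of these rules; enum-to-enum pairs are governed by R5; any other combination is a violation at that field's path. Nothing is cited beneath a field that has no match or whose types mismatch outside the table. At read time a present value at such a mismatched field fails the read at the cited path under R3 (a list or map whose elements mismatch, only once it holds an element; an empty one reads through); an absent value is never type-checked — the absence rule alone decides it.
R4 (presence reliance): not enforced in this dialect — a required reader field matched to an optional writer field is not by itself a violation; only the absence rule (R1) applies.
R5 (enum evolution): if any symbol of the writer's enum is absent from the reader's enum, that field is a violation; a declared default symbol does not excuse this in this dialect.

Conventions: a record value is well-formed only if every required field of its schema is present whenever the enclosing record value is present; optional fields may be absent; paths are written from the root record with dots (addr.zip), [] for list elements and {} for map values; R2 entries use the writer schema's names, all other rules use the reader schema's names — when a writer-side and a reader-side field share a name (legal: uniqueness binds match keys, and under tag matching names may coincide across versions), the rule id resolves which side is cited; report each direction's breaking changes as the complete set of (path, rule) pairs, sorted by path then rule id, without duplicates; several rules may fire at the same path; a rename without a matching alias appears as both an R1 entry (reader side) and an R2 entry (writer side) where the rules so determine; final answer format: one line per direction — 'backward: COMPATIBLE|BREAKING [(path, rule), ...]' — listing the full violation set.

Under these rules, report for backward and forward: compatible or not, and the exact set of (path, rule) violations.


backward: COMPATIBLE []; forward: COMPATIBLE []

arrows below run writer -> reader for Invoice
backward on Invoice — v2 reading data written by v1:
  tier: paired with writer kind (Kind -> Kind; writer optional)
  nickname: paired with writer email (string -> string; writer optional)
  primary: paired with writer primary (bool -> bool; writer required)
  duration: paired with writer duration (int64 -> int64; writer required)
  seq: paired with writer seq (int32 -> int32; writer optional)
  => backward: COMPATIBLE
forward on Invoice — v1 reading data written by v2:
  kind: paired with writer tier (Kind -> Kind; writer optional)
  email: paired with writer nickname (string -> string; writer optional)
  primary: paired with writer primary (bool -> bool; writer required)
  duration: paired with writer duration (int64 -> int64; writer required)
  seq: paired with writer seq (int32 -> int32; writer optional)
  => forward: COMPATIBLE


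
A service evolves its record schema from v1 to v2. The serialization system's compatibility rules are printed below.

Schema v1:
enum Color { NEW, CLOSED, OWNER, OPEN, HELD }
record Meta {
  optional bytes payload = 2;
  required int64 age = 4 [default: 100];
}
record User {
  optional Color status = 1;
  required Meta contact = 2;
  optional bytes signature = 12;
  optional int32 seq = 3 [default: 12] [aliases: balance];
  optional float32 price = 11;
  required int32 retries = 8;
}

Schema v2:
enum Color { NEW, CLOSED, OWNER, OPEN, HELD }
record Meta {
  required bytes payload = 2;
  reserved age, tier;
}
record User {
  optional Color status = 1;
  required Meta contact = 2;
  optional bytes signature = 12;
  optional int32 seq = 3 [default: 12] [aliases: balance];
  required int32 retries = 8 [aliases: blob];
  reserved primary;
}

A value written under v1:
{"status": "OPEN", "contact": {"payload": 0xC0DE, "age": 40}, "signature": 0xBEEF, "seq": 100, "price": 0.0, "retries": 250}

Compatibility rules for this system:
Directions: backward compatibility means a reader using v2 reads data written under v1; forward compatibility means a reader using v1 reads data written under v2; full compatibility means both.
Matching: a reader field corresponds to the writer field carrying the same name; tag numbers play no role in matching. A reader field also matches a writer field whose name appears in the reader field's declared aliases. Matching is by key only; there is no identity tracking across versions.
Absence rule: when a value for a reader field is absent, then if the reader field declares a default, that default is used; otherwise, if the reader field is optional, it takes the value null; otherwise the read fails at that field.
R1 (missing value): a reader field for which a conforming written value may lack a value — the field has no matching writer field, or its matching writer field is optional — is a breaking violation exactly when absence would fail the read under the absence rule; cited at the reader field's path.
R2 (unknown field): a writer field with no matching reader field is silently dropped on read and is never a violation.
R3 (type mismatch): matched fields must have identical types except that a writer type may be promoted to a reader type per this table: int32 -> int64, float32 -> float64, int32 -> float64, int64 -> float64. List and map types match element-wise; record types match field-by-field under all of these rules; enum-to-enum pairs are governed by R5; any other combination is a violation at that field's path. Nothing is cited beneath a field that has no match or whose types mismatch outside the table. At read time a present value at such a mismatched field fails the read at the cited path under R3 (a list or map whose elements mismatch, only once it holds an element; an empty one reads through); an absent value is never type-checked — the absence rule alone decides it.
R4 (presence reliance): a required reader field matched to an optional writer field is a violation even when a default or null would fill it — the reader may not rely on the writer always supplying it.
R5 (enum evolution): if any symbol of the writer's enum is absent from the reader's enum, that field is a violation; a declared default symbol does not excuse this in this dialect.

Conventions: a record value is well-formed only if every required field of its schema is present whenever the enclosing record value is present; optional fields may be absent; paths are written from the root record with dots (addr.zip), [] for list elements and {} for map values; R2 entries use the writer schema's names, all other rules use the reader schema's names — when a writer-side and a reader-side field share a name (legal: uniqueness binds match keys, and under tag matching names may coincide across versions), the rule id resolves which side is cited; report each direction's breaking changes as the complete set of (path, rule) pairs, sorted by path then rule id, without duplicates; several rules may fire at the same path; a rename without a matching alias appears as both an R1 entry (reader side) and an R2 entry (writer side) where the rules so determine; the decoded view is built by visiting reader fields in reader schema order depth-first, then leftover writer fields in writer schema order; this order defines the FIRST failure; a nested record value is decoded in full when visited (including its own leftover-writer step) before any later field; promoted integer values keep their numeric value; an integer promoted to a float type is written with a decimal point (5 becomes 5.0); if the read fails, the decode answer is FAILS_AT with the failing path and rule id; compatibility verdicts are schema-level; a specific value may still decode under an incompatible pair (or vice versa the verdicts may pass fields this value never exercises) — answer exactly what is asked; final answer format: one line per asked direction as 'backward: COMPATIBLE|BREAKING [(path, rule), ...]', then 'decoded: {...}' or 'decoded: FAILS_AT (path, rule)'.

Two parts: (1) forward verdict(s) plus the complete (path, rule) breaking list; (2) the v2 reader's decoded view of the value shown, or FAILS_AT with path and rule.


the writer's type comes first in each User pair
checking forward for User: reader v1 against writer v2:
  Color -> Color, writer optional: status aligns to status
  Meta -> Meta, writer required: contact aligns to contact
  bytes -> bytes, writer optional: signature aligns to signature
  int32 -> int32, writer optional: seq aligns to seq
  price: no writer-side match
  int32 -> int32, writer required: retries aligns to retries
  bytes -> bytes, writer required: contact.payload aligns to contact.payload
  contact.age: no writer-side match
  nothing fires on User: forward is COMPATIBLE
migrating the User value to v2:
  status := "OPEN"
  contact.payload := 0xC0DE
  writer contact.age: unknown -> dropped
  signature := 0xBEEF
  seq := 100
  retries := 250
  writer price: unknown -> dropped
  => decoded: {"status": "OPEN", "contact": {"payload": 0xC0DE}, "signature": 0xBEEF, "seq": 100, "retries": 250}
diffs on User not affecting the asked answer:
  field payload in record Meta: optional changed to required -> matters only for User's backward compatibility — outside the asked direction

forward: COMPATIBLE []; decoded: {"status": "OPEN", "contact": {"payload": 0xC0DE}, "signature": 0xBEEF, "seq": 100, "retries": 250}


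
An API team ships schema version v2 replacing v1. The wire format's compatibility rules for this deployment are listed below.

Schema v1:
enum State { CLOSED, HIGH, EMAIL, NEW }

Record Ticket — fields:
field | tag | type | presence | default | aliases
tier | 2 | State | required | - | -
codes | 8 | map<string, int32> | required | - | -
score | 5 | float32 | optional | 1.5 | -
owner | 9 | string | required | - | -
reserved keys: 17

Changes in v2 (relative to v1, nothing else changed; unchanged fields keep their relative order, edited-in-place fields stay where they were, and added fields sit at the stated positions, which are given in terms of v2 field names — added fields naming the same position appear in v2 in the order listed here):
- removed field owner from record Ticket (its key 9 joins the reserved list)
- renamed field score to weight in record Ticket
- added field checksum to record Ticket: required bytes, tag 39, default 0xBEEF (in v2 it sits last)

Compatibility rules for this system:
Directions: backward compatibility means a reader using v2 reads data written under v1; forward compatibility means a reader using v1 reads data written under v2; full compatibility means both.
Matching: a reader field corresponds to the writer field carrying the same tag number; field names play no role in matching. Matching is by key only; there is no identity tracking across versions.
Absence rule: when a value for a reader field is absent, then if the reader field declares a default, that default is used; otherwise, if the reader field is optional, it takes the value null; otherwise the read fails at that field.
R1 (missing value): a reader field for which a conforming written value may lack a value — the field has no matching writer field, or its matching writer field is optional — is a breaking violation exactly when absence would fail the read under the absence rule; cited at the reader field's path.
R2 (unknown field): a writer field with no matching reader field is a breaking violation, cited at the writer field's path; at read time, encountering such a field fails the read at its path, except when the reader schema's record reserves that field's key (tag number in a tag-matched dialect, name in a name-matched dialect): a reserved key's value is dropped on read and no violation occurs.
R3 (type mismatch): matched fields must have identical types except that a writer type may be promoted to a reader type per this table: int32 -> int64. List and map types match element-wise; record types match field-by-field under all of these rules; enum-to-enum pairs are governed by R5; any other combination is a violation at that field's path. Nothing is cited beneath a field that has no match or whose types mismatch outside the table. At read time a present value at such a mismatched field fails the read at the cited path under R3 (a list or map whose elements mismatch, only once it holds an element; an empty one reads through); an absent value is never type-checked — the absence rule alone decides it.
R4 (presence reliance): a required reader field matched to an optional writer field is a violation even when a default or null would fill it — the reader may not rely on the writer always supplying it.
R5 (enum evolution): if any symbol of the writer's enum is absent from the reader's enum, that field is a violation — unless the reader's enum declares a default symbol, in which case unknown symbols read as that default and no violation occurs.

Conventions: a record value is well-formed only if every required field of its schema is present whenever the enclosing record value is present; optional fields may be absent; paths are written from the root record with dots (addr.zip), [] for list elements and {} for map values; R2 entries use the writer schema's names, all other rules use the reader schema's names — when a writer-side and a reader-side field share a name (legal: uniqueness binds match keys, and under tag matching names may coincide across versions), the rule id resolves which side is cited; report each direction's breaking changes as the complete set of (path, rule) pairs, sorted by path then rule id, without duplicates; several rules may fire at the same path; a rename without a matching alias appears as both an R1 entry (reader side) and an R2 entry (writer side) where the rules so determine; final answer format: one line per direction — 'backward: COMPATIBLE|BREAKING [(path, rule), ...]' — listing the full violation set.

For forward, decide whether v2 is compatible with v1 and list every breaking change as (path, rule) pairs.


forward: BREAKING [(checksum, R2), (owner, R1)]

arrows below run writer -> reader for Ticket
forward pass over Ticket, reader schema v1, writer schema v2:
  tier: paired with writer tier (State -> State; writer required)
  codes: paired with writer codes (map<string, int32> -> map<string, int32>; writer required)
  score: paired with writer weight (float32 -> float32; writer optional)
  owner: no writer-side match
  writer checksum: unknown to reader
  R2 fires at checksum
  R1 fires at owner
  => forward verdict for Ticket: BREAKING, 2 violation(s)
the other Ticket changes do not affect what is asked:
  renamed field score to weight in record Ticket -> no rule fires on it in Ticket's dialect; the asked verdict holds


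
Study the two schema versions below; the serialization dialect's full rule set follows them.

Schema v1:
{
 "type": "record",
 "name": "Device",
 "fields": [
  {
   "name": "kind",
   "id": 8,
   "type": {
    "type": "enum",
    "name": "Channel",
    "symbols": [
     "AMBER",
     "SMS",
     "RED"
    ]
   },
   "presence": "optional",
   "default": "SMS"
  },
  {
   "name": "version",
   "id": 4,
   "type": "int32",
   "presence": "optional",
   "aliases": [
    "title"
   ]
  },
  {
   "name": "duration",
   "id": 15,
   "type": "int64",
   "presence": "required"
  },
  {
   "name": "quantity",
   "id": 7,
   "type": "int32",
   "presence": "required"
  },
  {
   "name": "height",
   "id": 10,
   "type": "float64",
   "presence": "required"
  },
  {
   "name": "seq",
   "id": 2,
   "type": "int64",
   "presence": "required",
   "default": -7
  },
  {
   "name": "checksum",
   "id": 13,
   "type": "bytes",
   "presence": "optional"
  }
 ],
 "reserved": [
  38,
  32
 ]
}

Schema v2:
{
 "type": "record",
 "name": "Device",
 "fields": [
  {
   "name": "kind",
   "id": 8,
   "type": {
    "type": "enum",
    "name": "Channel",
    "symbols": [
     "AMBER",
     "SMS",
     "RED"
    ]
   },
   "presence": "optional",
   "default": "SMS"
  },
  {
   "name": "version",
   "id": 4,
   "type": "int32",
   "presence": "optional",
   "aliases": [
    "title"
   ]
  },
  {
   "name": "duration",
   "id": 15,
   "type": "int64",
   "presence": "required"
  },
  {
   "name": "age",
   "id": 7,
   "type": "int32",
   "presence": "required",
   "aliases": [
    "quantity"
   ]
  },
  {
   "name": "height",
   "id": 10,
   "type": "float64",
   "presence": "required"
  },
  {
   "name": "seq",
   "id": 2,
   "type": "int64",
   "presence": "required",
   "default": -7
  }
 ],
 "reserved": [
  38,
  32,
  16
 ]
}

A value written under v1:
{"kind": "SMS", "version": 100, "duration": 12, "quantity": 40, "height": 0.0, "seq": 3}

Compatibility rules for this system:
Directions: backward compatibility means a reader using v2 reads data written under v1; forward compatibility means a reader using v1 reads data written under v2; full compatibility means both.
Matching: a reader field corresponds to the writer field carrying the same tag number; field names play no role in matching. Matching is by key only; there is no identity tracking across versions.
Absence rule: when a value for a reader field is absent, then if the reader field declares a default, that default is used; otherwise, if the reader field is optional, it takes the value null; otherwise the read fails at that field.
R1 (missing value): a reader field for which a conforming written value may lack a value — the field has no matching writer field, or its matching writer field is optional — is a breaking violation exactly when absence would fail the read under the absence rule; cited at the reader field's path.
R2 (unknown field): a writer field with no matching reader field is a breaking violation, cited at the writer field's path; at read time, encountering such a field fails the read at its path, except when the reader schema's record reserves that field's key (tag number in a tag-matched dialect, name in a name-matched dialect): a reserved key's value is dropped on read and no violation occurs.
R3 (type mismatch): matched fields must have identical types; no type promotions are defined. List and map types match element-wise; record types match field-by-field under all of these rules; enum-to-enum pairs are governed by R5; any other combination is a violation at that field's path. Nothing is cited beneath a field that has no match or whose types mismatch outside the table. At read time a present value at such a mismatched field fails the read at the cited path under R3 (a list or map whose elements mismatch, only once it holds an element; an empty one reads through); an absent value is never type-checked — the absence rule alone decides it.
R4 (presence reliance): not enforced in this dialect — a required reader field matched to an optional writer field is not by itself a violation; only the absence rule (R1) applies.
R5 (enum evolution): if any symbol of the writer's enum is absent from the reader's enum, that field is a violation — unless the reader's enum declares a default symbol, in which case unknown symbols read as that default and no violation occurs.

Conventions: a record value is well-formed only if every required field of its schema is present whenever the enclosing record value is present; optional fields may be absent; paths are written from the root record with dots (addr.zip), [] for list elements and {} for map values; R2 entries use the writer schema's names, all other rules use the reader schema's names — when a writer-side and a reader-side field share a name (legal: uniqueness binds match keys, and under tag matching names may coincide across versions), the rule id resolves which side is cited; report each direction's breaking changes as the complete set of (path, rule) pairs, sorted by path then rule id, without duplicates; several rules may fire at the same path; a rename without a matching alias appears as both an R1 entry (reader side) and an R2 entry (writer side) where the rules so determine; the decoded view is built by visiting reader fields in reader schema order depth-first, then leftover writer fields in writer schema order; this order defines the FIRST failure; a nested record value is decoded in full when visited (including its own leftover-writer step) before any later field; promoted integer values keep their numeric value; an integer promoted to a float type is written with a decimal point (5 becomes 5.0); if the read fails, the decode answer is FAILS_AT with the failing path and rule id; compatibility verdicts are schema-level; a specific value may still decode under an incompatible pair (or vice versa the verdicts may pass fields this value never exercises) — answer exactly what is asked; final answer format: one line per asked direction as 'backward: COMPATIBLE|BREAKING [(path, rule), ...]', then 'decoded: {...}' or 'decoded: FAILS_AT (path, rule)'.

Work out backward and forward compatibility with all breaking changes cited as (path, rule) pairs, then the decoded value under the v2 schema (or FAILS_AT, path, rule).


arrows below run writer -> reader for Device
backward on Device — v2 reading data written by v1:
  writer optional, Channel -> Channel: reader kind maps from writer kind
  writer optional, int32 -> int32: reader version maps from writer version
  writer required, int64 -> int64: reader duration maps from writer duration
  writer required, int32 -> int32: reader age maps from writer quantity
  writer required, float64 -> float64: reader height maps from writer height
  writer required, int64 -> int64: reader seq maps from writer seq
  writer checksum: unknown to reader
  rule R2 violated at checksum
  => backward: BREAKING (1)
forward on Device — v1 reading data written by v2:
  writer optional, Channel -> Channel: reader kind maps from writer kind
  writer optional, int32 -> int32: reader version maps from writer version
  writer required, int64 -> int64: reader duration maps from writer duration
  writer required, int32 -> int32: reader quantity maps from writer age
  writer required, float64 -> float64: reader height maps from writer height
  writer required, int64 -> int64: reader seq maps from writer seq
  checksum: no writer-side match
  nothing fires on Device: forward is COMPATIBLE
migrating the Device value to v2:
  kind := "SMS"
  version := 100
  duration := 12
  age := 40 (from writer quantity)
  height := 0.0
  seq := 3
  => decoded: {"kind": "SMS", "version": 100, "duration": 12, "age": 40, "height": 0.0, "seq": 3}

backward: BREAKING [(checksum, R2)]; forward: COMPATIBLE []; decoded: {"kind": "SMS", "version": 100, "duration": 12, "age": 40, "height": 0.0, "seq": 3}


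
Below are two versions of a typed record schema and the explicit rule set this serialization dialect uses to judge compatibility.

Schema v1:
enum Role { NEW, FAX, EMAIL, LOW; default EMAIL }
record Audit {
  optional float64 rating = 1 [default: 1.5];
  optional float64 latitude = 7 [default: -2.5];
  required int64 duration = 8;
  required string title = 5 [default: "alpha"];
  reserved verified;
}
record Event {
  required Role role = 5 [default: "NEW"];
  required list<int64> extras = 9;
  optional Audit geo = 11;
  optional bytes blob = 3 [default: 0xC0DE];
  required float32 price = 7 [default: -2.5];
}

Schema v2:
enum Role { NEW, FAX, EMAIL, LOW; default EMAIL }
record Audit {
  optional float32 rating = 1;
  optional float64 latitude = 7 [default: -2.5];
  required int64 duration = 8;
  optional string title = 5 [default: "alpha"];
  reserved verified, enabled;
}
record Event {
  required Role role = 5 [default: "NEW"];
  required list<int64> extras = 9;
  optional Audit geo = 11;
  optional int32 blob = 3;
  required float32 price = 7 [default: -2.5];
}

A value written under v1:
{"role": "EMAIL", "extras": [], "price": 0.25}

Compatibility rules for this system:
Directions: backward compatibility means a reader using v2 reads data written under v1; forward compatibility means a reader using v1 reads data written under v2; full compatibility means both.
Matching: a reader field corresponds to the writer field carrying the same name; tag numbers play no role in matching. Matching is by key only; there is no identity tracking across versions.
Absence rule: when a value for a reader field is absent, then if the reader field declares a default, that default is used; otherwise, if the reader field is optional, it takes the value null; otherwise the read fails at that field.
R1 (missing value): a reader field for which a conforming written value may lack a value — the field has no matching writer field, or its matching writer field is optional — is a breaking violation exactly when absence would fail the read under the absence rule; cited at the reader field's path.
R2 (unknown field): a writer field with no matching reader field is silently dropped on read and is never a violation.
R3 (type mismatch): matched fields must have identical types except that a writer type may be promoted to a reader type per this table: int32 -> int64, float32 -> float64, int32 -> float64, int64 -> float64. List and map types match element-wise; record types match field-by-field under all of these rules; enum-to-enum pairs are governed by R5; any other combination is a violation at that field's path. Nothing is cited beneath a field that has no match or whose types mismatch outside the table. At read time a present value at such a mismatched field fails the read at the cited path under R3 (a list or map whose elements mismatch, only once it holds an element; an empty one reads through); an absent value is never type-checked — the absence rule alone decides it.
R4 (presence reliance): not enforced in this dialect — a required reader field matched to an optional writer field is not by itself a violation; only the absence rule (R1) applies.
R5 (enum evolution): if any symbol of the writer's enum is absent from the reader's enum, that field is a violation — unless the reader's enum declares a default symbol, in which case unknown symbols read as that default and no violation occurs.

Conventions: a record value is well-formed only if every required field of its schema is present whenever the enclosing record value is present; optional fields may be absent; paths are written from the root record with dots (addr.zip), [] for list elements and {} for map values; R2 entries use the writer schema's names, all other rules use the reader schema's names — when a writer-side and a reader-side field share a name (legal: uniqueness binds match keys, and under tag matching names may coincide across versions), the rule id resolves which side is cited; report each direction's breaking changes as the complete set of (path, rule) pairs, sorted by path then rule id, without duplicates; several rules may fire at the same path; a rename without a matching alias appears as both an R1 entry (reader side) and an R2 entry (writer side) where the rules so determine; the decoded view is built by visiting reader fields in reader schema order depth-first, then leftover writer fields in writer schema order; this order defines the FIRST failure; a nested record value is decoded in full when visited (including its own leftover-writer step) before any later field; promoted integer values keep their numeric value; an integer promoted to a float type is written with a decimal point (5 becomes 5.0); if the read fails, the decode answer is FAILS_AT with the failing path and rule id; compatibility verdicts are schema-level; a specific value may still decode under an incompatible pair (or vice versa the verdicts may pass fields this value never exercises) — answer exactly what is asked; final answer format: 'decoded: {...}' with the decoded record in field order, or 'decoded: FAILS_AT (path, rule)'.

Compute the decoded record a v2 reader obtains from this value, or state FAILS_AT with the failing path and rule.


the writer's type comes first in each Event pair
decoding the Event value with the v2 reader:
  role := "EMAIL"
  extras := []
  geo := null (absent, optional -> null)
  blob := null (absent, optional -> null)
  price := 0.25
  => decoded: {"role": "EMAIL", "extras": [], "geo": null, "blob": null, "price": 0.25}
checking off the Event differences that do not matter here:
  field rating in record Audit: type float64 changed to float32 (its default is dropped) -> schema-level compatibility only; this Event value's decode is unchanged
  field title in record Audit: required changed to optional -> triggers nothing under the printed rules; the Event answer is the same either way

decoded: {"role": "EMAIL", "extras": [], "geo": null, "blob": null, "price": 0.25}
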